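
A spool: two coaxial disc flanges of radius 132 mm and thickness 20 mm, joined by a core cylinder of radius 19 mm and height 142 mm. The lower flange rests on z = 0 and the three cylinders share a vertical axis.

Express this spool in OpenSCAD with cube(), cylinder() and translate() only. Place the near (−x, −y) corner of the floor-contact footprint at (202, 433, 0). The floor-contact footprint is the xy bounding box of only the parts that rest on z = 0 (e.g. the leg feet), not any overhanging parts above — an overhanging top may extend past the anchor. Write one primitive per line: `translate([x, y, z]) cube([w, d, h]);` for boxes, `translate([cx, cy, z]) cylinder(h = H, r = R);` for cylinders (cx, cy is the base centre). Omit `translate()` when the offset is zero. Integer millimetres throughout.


translate([334, 565, 0]) cylinder(h = 20, r = 132);
translate([334, 565, 20]) cylinder(h = 142, r = 19);
translate([334, 565, 162]) cylinder(h = 20, r = 132);


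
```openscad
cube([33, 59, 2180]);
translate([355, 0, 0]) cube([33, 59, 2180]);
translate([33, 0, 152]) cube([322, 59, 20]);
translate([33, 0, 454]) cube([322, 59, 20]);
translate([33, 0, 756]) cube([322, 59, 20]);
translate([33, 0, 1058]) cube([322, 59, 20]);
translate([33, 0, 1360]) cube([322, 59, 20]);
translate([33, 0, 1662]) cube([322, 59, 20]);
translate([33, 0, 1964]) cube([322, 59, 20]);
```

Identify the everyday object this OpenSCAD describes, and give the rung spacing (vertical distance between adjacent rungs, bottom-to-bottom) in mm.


A ladder. The rung spacing is 302 mm.

Two tall 33×59 posts with 7 short bars between them — a ladder. Adjacent rungs sit at z = 152 and z = 454, so the spacing is 454 − 152 = 302 mm.


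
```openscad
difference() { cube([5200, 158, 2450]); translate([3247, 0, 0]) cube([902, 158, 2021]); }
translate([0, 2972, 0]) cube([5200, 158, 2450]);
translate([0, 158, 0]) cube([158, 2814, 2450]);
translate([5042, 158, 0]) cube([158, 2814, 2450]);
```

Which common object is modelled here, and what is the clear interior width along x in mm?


A single room. The interior width is 4884 mm.

Four walls enclosing a rectangle with a door in the front wall — a room. Outside width 5200 minus two 158 mm walls gives 4884 mm.


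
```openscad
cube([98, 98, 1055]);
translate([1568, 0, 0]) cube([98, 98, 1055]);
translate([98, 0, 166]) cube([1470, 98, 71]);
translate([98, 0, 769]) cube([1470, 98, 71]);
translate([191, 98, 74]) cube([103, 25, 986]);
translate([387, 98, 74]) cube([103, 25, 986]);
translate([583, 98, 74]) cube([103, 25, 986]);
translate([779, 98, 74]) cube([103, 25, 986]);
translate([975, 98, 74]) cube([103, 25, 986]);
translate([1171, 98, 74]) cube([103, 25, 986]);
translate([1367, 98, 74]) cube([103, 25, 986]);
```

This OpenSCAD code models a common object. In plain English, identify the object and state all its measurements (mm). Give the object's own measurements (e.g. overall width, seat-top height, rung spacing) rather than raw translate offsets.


A fence section. Two 98×98 mm posts, 1055 mm tall, stand on the floor with a clear span of 1470 mm between their inner faces. Two horizontal rails of 98×71 mm section span the gap between the posts with their undersides at z = 166 mm and z = 769 mm, flush with the posts' −y face. 7 pickets, each 103 mm wide, 25 mm thick and 986 mm tall, are fixed to the +y face of the rails with their bottoms at z = 74 mm, spaced across the span with a 93 mm gap after the −x post and between neighbouring pickets, with 98 mm left before the +x post.


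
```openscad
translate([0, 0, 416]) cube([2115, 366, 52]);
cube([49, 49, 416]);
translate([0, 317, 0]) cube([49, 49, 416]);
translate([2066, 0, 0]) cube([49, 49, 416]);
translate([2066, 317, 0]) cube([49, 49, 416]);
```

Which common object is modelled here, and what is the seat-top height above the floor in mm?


A bench. The seat-top height is 468 mm.

A long slab on four corner posts — a bench. The slab sits at z = 416 with thickness 52, so the top is 416 + 52 = 468 mm.


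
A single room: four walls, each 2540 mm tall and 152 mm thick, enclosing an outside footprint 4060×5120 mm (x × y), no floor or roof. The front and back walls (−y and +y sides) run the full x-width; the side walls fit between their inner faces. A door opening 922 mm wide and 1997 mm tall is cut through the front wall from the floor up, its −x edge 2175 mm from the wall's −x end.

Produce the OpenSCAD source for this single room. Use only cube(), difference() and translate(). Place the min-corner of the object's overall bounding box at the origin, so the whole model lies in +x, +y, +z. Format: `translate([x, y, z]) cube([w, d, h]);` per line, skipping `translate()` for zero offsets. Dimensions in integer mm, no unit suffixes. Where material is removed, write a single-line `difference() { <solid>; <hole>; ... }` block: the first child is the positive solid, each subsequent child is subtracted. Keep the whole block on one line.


difference() { cube([4060, 152, 2540]); translate([2175, 0, 0]) cube([922, 152, 1997]); }
translate([0, 4968, 0]) cube([4060, 152, 2540]);
translate([0, 152, 0]) cube([152, 4816, 2540]);
translate([3908, 152, 0]) cube([152, 4816, 2540]);


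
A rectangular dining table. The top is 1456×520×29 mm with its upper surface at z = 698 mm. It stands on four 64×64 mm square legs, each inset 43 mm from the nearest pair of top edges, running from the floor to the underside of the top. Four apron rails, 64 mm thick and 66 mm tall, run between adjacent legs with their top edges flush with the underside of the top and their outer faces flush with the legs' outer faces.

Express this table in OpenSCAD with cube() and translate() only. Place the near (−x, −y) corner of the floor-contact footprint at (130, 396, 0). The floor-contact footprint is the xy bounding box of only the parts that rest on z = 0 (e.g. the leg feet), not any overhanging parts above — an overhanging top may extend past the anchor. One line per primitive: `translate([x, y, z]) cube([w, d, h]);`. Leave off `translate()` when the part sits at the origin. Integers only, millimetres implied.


// leg_h = 698 - 29 = 669
// apron z = 669 - 66 = 603
translate([87, 353, 669]) cube([1456, 520, 29]);
translate([130, 396, 0]) cube([64, 64, 669]);
translate([1436, 396, 0]) cube([64, 64, 669]);
translate([130, 766, 0]) cube([64, 64, 669]);
translate([1436, 766, 0]) cube([64, 64, 669]);
translate([194, 396, 603]) cube([1242, 64, 66]);
translate([194, 766, 603]) cube([1242, 64, 66]);
translate([130, 460, 603]) cube([64, 306, 66]);
translate([1436, 460, 603]) cube([64, 306, 66]);


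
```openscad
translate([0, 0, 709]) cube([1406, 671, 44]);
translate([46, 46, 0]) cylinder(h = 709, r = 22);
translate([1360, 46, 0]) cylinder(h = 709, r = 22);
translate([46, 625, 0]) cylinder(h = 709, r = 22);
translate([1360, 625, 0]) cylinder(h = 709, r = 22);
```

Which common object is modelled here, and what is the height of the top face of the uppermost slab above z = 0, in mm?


A table. The table height is 753 mm.

A 1406×671×44 slab sits at z = 709 on four Ø44 mm round legs — a table. The top surface is at 709 + 44 = 753 mm.


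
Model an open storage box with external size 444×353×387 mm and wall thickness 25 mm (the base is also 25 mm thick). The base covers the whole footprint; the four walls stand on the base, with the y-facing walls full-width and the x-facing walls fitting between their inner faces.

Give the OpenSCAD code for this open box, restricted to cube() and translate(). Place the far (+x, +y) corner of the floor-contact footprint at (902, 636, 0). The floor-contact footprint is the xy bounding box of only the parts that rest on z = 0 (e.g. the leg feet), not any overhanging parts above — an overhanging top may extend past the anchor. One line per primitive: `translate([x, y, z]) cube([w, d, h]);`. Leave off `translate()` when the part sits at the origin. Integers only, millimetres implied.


translate([458, 283, 0]) cube([444, 353, 25]);
translate([458, 283, 25]) cube([444, 25, 362]);
translate([458, 611, 25]) cube([444, 25, 362]);
translate([458, 308, 25]) cube([25, 303, 362]);
translate([877, 308, 25]) cube([25, 303, 362]);


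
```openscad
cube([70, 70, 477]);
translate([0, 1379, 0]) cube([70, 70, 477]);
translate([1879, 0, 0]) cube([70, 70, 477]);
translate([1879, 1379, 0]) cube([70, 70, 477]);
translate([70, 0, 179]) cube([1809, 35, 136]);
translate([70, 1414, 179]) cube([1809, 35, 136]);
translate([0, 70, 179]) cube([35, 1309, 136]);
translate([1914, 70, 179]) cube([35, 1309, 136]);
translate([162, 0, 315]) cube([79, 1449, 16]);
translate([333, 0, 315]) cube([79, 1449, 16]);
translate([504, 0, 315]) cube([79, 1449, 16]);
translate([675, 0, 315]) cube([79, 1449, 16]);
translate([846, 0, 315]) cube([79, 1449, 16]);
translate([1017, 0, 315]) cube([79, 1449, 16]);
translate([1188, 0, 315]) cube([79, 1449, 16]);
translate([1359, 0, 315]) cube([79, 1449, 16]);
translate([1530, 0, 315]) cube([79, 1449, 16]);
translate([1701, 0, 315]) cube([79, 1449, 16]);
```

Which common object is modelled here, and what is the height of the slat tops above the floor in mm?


A bed frame. The slat-top height is 331 mm.

Four posts, four rails, and a row of slats — a bed frame. Slats sit on the rails at z = 179 + 136 = 315; with slat thickness 16, the top is 331 mm.


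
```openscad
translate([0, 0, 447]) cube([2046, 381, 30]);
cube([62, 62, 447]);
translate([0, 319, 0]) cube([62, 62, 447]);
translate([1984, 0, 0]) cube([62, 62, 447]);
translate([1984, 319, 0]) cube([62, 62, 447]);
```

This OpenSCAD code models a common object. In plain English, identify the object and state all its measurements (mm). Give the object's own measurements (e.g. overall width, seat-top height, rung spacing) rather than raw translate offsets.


A long wooden bench with a 2046 mm (x) × 381 mm (y) seat, 30 mm thick, its top surface 477 mm above the floor. Four 62 mm square legs at the seat corners, flush with the edges, run from z = 0 to the seat underside.


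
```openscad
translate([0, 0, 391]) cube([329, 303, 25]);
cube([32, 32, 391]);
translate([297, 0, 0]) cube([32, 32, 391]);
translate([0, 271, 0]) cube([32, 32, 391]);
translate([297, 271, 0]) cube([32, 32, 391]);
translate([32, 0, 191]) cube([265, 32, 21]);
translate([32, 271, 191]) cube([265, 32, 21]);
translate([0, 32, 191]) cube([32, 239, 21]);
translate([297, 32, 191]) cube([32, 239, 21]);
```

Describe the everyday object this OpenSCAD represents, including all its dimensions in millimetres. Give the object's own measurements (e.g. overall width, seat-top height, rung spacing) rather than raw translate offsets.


A four-legged stool. The seat is a 329×303×25 mm slab whose top surface is at z = 416 mm; four square legs, each 32×32 mm in cross-section, run from the floor (z = 0) to the underside of the seat, each flush with a corner of the seat. Four stretchers, 32 mm wide and 21 mm tall, connect adjacent legs with their undersides at z = 191 mm, each running between the inner faces of the legs it joins and aligned with the legs' outer faces on the other axis.


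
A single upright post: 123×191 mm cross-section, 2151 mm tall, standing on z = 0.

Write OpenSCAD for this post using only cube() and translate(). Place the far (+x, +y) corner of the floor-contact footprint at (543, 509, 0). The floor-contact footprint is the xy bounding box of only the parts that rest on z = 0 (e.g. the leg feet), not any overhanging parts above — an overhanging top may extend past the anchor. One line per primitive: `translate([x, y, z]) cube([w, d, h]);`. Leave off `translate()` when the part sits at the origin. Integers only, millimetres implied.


translate([420, 318, 0]) cube([123, 191, 2151]);


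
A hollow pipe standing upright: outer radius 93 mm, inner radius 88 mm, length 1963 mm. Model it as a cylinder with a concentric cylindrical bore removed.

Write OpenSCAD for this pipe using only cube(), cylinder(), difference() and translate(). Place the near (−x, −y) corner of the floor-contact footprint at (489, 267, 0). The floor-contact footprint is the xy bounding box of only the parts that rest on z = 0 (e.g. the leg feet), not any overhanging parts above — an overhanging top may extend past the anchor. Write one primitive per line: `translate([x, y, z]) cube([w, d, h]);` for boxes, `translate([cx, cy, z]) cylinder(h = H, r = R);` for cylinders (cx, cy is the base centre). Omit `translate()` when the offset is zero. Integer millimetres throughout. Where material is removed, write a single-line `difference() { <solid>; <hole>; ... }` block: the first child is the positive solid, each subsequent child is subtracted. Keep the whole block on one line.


difference() { translate([582, 360, 0]) cylinder(h = 1963, r = 93); translate([582, 360, 0]) cylinder(h = 1963, r = 88); }


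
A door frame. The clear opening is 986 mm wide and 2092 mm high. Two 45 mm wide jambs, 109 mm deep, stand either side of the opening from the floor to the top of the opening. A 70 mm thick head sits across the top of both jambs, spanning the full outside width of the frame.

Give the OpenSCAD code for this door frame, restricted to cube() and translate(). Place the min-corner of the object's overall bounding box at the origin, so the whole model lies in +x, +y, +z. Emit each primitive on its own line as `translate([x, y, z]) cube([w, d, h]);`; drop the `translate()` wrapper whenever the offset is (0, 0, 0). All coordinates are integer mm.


cube([45, 109, 2092]);
translate([1031, 0, 0]) cube([45, 109, 2092]);
translate([0, 0, 2092]) cube([1076, 109, 70]);


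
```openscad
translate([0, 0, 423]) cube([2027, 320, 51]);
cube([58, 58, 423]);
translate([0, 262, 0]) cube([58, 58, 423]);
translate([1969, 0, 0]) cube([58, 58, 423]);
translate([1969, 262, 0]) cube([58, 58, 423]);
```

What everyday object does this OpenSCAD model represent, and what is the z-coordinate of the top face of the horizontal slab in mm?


A bench. The seat-top height is 474 mm.

A long slab on four corner posts — a bench. The slab sits at z = 423 with thickness 51, so the top is 423 + 51 = 474 mm.


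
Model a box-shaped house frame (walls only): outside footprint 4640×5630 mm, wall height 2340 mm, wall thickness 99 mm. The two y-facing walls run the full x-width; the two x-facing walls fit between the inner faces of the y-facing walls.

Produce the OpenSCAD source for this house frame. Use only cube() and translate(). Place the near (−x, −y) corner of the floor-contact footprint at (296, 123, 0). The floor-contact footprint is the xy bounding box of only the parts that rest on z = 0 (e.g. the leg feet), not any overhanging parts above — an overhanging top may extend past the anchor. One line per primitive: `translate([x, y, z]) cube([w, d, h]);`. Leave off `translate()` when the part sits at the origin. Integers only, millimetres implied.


translate([296, 123, 0]) cube([4640, 99, 2340]);
translate([296, 5654, 0]) cube([4640, 99, 2340]);
translate([296, 222, 0]) cube([99, 5432, 2340]);
translate([4837, 222, 0]) cube([99, 5432, 2340]);


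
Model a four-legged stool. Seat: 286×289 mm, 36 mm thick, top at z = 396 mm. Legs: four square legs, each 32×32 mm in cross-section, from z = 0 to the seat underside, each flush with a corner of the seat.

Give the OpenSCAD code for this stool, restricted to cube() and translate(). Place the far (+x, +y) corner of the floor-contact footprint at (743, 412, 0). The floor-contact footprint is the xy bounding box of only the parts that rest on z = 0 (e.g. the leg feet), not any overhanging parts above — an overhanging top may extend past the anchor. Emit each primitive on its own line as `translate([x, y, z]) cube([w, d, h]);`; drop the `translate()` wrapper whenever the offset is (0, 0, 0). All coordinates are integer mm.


translate([457, 123, 360]) cube([286, 289, 36]);
translate([457, 123, 0]) cube([32, 32, 360]);
translate([711, 123, 0]) cube([32, 32, 360]);
translate([457, 380, 0]) cube([32, 32, 360]);
translate([711, 380, 0]) cube([32, 32, 360]);


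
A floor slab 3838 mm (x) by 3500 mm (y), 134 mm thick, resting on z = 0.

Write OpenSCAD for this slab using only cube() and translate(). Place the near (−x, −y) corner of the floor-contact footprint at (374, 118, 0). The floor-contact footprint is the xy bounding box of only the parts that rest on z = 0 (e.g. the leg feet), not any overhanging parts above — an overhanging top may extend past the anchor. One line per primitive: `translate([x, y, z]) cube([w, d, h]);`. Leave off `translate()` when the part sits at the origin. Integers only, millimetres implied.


translate([374, 118, 0]) cube([3838, 3500, 134]);


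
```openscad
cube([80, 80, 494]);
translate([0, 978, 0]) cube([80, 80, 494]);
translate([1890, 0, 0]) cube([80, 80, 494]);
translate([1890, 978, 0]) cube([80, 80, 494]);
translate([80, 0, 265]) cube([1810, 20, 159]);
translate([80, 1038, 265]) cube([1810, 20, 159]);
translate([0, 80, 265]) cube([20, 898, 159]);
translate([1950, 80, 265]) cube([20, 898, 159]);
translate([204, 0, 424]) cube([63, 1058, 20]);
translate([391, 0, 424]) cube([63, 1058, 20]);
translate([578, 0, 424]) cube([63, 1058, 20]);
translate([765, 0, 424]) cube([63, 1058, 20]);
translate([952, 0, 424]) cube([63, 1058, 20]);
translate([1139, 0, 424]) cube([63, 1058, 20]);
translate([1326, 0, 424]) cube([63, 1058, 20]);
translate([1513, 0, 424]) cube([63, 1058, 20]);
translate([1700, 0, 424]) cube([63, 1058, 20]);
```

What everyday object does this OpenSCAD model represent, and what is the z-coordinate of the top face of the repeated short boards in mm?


A bed frame. The slat-top height is 444 mm.

Four posts, four rails, and a row of slats — a bed frame. Slats sit on the rails at z = 265 + 159 = 424; with slat thickness 20, the top is 444 mm.


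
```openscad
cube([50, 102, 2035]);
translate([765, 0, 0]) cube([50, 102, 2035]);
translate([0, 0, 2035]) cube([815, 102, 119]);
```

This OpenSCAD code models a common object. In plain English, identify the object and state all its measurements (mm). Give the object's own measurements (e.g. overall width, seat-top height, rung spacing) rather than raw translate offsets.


A door frame. The clear opening is 715 mm wide and 2035 mm high. Two 50 mm wide jambs, 102 mm deep, stand either side of the opening from the floor to the top of the opening. A 119 mm thick head sits across the top of both jambs, spanning the full outside width of the frame.


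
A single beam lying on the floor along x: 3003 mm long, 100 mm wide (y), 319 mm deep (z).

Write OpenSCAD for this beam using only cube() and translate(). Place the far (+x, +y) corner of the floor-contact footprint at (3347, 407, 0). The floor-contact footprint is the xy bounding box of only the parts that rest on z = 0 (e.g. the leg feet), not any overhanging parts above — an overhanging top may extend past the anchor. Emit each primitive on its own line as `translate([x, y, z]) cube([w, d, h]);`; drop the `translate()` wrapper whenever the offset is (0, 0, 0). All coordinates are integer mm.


translate([344, 307, 0]) cube([3003, 100, 319]);


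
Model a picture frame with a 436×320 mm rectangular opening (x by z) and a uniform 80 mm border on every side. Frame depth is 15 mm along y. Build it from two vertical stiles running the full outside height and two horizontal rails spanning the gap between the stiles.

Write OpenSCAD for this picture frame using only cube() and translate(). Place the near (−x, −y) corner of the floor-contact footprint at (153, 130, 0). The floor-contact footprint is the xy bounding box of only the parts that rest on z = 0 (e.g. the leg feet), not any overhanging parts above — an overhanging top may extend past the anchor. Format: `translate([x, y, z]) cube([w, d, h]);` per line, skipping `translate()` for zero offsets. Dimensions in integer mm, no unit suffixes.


translate([153, 130, 0]) cube([80, 15, 480]);
translate([669, 130, 0]) cube([80, 15, 480]);
translate([233, 130, 0]) cube([436, 15, 80]);
translate([233, 130, 400]) cube([436, 15, 80]);


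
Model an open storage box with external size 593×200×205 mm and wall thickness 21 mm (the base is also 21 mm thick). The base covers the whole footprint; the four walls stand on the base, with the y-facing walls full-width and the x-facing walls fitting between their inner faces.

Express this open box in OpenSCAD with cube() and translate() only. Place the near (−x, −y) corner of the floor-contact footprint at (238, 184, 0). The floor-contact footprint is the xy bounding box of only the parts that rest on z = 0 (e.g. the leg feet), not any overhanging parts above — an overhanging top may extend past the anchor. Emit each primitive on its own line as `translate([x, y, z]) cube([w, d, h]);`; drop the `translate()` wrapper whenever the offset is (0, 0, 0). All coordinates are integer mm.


translate([238, 184, 0]) cube([593, 200, 21]);
translate([238, 184, 21]) cube([593, 21, 184]);
translate([238, 363, 21]) cube([593, 21, 184]);
translate([238, 205, 21]) cube([21, 158, 184]);
translate([810, 205, 21]) cube([21, 158, 184]);


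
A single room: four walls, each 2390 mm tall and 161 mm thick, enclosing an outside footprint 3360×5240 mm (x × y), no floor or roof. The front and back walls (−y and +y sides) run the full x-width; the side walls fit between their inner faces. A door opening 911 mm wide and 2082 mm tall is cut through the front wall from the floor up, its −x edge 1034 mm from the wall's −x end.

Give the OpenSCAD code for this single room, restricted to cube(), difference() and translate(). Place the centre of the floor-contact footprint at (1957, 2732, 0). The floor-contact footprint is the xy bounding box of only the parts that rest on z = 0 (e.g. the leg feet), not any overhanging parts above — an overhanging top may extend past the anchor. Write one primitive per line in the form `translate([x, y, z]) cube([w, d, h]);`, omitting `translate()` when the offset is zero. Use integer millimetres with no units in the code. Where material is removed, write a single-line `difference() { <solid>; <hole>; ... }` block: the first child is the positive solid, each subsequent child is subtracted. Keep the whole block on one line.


difference() { translate([277, 112, 0]) cube([3360, 161, 2390]); translate([1311, 112, 0]) cube([911, 161, 2082]); }
translate([277, 5191, 0]) cube([3360, 161, 2390]);
translate([277, 273, 0]) cube([161, 4918, 2390]);
translate([3476, 273, 0]) cube([161, 4918, 2390]);


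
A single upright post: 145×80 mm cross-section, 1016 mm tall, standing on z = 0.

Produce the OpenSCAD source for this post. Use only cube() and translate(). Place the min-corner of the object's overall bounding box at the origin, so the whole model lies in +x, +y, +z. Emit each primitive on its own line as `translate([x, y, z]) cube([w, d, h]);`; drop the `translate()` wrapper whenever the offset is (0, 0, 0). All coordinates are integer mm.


cube([145, 80, 1016]);


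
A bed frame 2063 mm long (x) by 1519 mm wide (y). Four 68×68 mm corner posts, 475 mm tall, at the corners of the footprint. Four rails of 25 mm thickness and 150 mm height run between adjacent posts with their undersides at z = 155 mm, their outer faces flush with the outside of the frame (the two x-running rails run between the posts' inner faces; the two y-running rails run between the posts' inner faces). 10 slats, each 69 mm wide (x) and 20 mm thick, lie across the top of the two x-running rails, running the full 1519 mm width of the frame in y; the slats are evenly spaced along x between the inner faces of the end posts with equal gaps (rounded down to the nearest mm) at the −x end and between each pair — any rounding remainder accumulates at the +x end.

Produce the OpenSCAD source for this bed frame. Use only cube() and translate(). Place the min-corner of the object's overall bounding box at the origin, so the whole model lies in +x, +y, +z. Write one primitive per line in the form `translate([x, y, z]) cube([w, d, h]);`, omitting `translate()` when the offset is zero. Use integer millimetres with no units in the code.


cube([68, 68, 475]);
translate([0, 1451, 0]) cube([68, 68, 475]);
translate([1995, 0, 0]) cube([68, 68, 475]);
translate([1995, 1451, 0]) cube([68, 68, 475]);
translate([68, 0, 155]) cube([1927, 25, 150]);
translate([68, 1494, 155]) cube([1927, 25, 150]);
translate([0, 68, 155]) cube([25, 1383, 150]);
translate([2038, 68, 155]) cube([25, 1383, 150]);
translate([180, 0, 305]) cube([69, 1519, 20]);
translate([361, 0, 305]) cube([69, 1519, 20]);
translate([542, 0, 305]) cube([69, 1519, 20]);
translate([723, 0, 305]) cube([69, 1519, 20]);
translate([904, 0, 305]) cube([69, 1519, 20]);
translate([1085, 0, 305]) cube([69, 1519, 20]);
translate([1266, 0, 305]) cube([69, 1519, 20]);
translate([1447, 0, 305]) cube([69, 1519, 20]);
translate([1628, 0, 305]) cube([69, 1519, 20]);
translate([1809, 0, 305]) cube([69, 1519, 20]);


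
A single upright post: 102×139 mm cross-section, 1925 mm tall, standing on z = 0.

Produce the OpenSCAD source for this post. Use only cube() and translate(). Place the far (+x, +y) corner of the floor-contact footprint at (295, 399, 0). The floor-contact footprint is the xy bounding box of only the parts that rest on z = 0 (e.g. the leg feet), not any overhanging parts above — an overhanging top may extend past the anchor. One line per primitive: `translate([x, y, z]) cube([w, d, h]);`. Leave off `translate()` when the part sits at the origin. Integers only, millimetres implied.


translate([193, 260, 0]) cube([102, 139, 1925]);


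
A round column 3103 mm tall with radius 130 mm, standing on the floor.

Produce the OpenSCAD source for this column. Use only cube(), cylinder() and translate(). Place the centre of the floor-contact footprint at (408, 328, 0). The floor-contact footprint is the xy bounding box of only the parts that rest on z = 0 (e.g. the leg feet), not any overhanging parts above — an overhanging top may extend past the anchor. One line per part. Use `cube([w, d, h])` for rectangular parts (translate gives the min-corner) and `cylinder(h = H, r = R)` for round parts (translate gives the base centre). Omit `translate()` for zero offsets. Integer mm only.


translate([408, 328, 0]) cylinder(h = 3103, r = 130);


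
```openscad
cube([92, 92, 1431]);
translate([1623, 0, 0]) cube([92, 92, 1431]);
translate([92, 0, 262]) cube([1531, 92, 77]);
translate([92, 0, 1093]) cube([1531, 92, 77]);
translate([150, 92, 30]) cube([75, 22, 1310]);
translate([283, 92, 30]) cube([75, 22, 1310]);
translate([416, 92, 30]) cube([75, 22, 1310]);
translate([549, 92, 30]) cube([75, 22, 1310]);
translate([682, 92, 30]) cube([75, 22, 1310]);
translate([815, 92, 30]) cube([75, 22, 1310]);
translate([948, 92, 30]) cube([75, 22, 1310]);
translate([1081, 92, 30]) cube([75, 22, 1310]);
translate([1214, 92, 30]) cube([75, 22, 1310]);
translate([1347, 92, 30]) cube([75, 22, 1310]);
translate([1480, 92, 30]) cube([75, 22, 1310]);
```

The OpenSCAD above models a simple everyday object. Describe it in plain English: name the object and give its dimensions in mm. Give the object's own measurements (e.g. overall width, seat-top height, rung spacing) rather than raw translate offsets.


A fence section. Two 92×92 mm posts, 1431 mm tall, stand on the floor with a clear span of 1531 mm between their inner faces. Two horizontal rails of 92×77 mm section span the gap between the posts with their undersides at z = 262 mm and z = 1093 mm, flush with the posts' −y face. 11 pickets, each 75 mm wide, 22 mm thick and 1310 mm tall, are fixed to the +y face of the rails with their bottoms at z = 30 mm, spaced across the span with a 58 mm gap after the −x post and between neighbouring pickets, with 68 mm left before the +x post.


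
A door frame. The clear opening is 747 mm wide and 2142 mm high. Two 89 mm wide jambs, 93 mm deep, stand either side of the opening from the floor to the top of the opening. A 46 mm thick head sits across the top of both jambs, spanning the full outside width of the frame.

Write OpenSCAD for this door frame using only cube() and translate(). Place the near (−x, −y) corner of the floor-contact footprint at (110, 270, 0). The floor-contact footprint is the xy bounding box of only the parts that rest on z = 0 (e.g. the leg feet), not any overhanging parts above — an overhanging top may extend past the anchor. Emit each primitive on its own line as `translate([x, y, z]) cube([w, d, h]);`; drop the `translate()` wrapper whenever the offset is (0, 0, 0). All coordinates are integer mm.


translate([110, 270, 0]) cube([89, 93, 2142]);
translate([946, 270, 0]) cube([89, 93, 2142]);
translate([110, 270, 2142]) cube([925, 93, 46]);


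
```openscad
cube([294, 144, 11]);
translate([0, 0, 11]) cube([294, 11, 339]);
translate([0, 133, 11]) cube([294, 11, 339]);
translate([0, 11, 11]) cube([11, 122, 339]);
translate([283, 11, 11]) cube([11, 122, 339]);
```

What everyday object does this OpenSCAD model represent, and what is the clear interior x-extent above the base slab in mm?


An open box. The internal width is 272 mm.

A 294×144 base slab with four walls standing on it — an open box. The base is 294 mm wide and the walls are 11 mm thick, so the internal width is 294 − 2 × 11 = 272 mm.


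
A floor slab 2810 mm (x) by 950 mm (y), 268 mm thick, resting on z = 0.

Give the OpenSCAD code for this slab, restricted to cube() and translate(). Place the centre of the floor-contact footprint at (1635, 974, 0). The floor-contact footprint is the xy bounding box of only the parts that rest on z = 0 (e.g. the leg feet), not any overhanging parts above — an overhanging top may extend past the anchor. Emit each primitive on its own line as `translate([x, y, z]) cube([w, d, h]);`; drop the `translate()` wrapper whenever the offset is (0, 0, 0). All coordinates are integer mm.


translate([230, 499, 0]) cube([2810, 950, 268]);


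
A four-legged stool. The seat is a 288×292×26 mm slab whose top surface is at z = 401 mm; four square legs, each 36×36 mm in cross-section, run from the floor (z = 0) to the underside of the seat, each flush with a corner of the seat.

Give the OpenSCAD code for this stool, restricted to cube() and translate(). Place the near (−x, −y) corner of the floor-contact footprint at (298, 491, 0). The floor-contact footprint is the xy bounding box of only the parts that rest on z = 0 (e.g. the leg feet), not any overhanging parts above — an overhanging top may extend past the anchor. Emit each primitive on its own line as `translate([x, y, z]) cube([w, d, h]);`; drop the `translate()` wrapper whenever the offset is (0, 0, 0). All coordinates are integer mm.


translate([298, 491, 375]) cube([288, 292, 26]);
translate([298, 491, 0]) cube([36, 36, 375]);
translate([550, 491, 0]) cube([36, 36, 375]);
translate([298, 747, 0]) cube([36, 36, 375]);
translate([550, 747, 0]) cube([36, 36, 375]);


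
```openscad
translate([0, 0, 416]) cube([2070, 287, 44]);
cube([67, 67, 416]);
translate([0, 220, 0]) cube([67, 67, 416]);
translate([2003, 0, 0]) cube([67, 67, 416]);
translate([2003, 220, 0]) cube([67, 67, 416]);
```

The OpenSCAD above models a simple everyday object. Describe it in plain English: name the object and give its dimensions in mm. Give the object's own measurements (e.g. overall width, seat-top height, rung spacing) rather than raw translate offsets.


A bench: a 2070×287 mm seat slab, 44 mm thick, top at z = 460 mm, on four 67×67 mm square legs flush with the seat corners and standing on z = 0.


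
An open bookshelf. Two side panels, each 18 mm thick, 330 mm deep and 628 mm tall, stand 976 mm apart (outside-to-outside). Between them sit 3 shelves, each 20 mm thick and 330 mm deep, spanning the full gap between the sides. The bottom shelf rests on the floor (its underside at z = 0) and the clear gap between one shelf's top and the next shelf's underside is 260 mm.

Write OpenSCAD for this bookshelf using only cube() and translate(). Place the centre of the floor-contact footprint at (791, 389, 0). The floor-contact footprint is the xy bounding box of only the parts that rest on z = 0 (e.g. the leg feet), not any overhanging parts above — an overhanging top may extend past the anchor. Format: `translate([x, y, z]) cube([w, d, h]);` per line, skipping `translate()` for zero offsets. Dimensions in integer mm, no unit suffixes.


translate([303, 224, 0]) cube([18, 330, 628]);
translate([1261, 224, 0]) cube([18, 330, 628]);
translate([321, 224, 0]) cube([940, 330, 20]);
translate([321, 224, 280]) cube([940, 330, 20]);
translate([321, 224, 560]) cube([940, 330, 20]);


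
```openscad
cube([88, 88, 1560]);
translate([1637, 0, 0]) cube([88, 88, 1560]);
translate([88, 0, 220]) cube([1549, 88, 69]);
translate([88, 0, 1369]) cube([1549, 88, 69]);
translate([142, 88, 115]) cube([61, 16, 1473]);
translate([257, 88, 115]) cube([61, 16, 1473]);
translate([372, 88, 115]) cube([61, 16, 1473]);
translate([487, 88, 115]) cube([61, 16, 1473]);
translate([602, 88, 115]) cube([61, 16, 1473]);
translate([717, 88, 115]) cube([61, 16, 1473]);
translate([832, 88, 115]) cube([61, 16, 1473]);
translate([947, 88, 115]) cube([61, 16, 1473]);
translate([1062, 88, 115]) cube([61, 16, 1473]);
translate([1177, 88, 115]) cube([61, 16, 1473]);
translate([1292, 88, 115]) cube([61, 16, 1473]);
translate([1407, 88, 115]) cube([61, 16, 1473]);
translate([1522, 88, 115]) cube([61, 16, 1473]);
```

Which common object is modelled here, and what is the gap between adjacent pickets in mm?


A fence section. The picket gap is 54 mm.

Two posts, two rails, 13 pickets — a fence section. Span 1549 mm holds 13 pickets of 61 mm with 14 equal gaps: ⌊(1549 − 13·61) / 14⌋ = 54 mm.


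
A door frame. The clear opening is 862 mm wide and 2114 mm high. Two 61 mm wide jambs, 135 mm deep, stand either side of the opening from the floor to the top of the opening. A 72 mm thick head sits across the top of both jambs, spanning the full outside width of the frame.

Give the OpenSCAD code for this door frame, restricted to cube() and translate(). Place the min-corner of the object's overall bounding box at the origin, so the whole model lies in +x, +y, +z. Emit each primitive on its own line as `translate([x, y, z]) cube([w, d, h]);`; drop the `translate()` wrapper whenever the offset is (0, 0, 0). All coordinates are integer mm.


cube([61, 135, 2114]);
translate([923, 0, 0]) cube([61, 135, 2114]);
translate([0, 0, 2114]) cube([984, 135, 72]);


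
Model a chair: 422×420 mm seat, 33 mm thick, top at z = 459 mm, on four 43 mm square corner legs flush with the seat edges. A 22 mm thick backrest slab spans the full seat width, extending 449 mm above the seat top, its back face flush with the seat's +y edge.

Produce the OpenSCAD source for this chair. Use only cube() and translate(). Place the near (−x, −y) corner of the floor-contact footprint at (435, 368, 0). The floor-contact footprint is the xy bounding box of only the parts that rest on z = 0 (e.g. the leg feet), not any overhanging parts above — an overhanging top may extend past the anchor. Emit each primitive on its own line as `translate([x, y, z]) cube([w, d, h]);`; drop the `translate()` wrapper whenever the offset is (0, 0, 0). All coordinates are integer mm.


translate([435, 368, 426]) cube([422, 420, 33]);
translate([435, 368, 0]) cube([43, 43, 426]);
translate([814, 368, 0]) cube([43, 43, 426]);
translate([435, 745, 0]) cube([43, 43, 426]);
translate([814, 745, 0]) cube([43, 43, 426]);
translate([435, 766, 459]) cube([422, 22, 449]);


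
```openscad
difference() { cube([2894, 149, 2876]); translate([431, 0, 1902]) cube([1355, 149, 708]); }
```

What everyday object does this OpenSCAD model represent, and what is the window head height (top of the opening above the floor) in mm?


A wall with a window opening. The window head height is 2610 mm.

A wall with a rectangular opening subtracted — a window. Sill at z = 1902, opening 708 mm tall, so the head is at 1902 + 708 = 2610 mm.


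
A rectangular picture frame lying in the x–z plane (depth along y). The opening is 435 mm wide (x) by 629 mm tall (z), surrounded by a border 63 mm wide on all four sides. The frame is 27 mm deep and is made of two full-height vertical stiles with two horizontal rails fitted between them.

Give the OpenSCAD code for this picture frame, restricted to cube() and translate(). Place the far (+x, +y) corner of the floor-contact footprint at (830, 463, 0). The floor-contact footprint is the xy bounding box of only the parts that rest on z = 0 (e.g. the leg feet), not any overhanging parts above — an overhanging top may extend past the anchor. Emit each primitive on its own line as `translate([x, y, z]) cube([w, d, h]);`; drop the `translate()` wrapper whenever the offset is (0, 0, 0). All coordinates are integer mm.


translate([269, 436, 0]) cube([63, 27, 755]);
translate([767, 436, 0]) cube([63, 27, 755]);
translate([332, 436, 0]) cube([435, 27, 63]);
translate([332, 436, 692]) cube([435, 27, 63]);


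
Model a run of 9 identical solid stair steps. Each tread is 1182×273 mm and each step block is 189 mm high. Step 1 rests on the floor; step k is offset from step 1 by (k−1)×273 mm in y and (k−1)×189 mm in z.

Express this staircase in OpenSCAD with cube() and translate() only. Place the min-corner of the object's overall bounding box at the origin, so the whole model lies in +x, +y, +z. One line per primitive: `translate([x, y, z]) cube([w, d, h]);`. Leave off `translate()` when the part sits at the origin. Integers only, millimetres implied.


cube([1182, 273, 189]);
translate([0, 273, 189]) cube([1182, 273, 189]);
translate([0, 546, 378]) cube([1182, 273, 189]);
translate([0, 819, 567]) cube([1182, 273, 189]);
translate([0, 1092, 756]) cube([1182, 273, 189]);
translate([0, 1365, 945]) cube([1182, 273, 189]);
translate([0, 1638, 1134]) cube([1182, 273, 189]);
translate([0, 1911, 1323]) cube([1182, 273, 189]);
translate([0, 2184, 1512]) cube([1182, 273, 189]);


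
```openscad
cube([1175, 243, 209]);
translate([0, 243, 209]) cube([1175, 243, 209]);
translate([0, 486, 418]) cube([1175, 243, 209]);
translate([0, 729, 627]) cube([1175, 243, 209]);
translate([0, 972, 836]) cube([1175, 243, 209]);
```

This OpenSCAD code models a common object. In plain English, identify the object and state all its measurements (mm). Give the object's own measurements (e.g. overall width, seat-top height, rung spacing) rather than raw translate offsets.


A straight staircase of 5 solid steps. Each step is 1175 mm wide (x), 243 mm deep (y, the going) and 209 mm tall (the rise). The first step rests on the floor; each subsequent step sits one going further in +y and one rise higher in +z, directly behind and above the previous step with no overlap.


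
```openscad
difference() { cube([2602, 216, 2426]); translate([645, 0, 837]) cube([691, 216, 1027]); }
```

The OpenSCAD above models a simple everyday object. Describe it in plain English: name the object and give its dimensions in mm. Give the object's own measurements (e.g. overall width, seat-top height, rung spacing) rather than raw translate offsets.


A wall 2602 mm long (x), 216 mm thick (y), 2426 mm tall, with a rectangular window opening cut through it. The opening is 691 mm wide and 1027 mm tall; its sill is at z = 837 mm and its near (−x) edge is 645 mm from the wall's −x end. The opening passes through the full wall thickness.


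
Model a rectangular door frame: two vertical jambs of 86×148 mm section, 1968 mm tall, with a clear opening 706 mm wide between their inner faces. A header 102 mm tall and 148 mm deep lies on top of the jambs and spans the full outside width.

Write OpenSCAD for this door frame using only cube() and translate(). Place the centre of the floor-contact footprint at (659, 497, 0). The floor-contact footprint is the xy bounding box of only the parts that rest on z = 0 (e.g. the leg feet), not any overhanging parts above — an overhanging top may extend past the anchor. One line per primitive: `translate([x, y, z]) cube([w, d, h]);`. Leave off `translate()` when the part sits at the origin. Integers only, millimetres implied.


translate([220, 423, 0]) cube([86, 148, 1968]);
translate([1012, 423, 0]) cube([86, 148, 1968]);
translate([220, 423, 1968]) cube([878, 148, 102]);
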